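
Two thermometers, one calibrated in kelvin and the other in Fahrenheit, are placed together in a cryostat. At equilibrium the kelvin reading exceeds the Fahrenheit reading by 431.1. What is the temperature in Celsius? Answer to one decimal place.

Let x be the kelvin reading; then the Fahrenheit reading is 1.8·x - 459.67.
(1.8·x - 459.67) - x = -431.1  ⇒  (0.8)·x = 28.57  ⇒  x = 35.7125 K.
In Celsius: 35.7125 - 273.15 = -237.4°C.

-237.4°C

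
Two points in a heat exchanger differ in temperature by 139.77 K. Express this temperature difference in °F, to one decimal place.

Only the scale ratio 1.8 matters for a change in temperature.
139.77 × 1.8 = 251.6.

251.6°F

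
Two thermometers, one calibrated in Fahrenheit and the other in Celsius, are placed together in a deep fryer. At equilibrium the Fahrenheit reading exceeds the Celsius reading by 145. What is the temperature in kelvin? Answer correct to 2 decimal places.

414.40 K

Let x be the Fahrenheit reading; then the Celsius reading is 5/9·x - 17.7778.
(5/9·x - 17.7778) - x = -145  ⇒  (-4/9)·x = -127.222  ⇒  x = 286.2500°F.
In Celsius: (286.25 - 32) × 5/9 = 141.2500°C.
In kelvin: 141.2500 + 273.15 = 414.40 K.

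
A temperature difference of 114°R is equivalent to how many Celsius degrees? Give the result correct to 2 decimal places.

An interval of 1°R corresponds to 5/9°C.
114 × 5/9 = 63.33.

63.33°C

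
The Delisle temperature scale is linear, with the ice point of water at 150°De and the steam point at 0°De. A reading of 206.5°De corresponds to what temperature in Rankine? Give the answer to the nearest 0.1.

Linear interpolation between the fixed points: C = (206.5 - 150) × 100 / (0 - 150) = -37.6667°C.
Then -37.6667 × 1.8 + 491.67 = 423.9°R.

423.9°R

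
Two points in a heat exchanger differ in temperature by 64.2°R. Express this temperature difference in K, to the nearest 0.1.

For a temperature interval the offset drops out; only the factor 5/9 applies.
64.2 × 5/9 = 35.7.

35.7 K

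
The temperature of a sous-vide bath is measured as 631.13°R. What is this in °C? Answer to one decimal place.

77.5°C

In Celsius: (631.13 - 491.67) × 5/9 = 77.4778°C.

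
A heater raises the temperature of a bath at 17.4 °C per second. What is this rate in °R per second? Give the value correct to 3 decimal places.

31.320 °R/second

Since only a temperature interval is involved, the additive offset between the scales drops out.
A change of 1°C is a change of 1.8°R, so 17.4 × 1.8 = 31.320.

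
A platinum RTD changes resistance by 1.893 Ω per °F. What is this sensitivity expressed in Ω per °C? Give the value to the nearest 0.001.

3.407 Ω per °C

The quantity depends on a temperature interval, so only the ratio of degree sizes applies; the offset between the scales is irrelevant.
A change of 1°C is a change of 1.8°F, so per °C the value is 1.893 × 1.8 = 3.407.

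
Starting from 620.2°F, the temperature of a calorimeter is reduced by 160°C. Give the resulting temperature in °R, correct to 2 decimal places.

791.87°R

Initial temperature in Celsius: (620.2 - 32) × 5/9 = 326.7778°C.
Final Celsius temperature: 326.7778 - 160.0000 = 166.7778°C.
In Rankine: 166.7778 × 1.8 + 491.67 = 791.87°R.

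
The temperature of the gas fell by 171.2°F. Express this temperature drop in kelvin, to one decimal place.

95.1 K

Only the scale ratio 5/9 matters for a change in temperature.
171.2 × 5/9 = 95.1.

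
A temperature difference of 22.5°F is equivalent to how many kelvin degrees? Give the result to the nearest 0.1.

An interval of 1°F corresponds to 5/9 K.
22.5 × 5/9 = 12.5.

12.5 K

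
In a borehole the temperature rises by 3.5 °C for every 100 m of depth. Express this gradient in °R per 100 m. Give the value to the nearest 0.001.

6.300 °R/100 m

Since only a temperature interval is involved, the additive offset between the scales drops out.
A change of 1°C is a change of 1.8°R, so 3.5 × 1.8 = 6.300.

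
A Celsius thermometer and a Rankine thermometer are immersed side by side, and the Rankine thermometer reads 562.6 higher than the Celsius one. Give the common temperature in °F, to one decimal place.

191.6°F

Let x be the Celsius reading; then the Rankine reading is 1.8·x + 491.67.
(1.8·x + 491.67) - x = 562.6  ⇒  (0.8)·x = 70.93  ⇒  x = 88.6625°C.
In Fahrenheit: 88.6625 × 1.8 + 32 = 191.6°F.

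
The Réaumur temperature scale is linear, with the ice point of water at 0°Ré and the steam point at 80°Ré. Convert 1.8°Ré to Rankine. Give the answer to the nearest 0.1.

Linear interpolation between the fixed points: C = (1.8 - 0) × 100 / (80 - 0) = 2.2500°C.
Then 2.2500 × 1.8 + 491.67 = 495.7°R.

495.7°R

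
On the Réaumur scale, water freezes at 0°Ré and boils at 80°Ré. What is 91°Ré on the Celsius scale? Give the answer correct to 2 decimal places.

113.75°C

Linear interpolation between the fixed points: C = (91 - 0) × 100 / (80 - 0) = 113.7500°C.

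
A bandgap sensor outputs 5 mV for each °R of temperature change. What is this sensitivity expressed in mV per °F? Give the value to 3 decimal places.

5.000 mV per °F

The quantity depends on a temperature interval, so only the ratio of degree sizes applies; the offset between the scales is irrelevant.
A change of 1°F is a change of 1°R, so per °F the value is 5 × 1 = 5.000.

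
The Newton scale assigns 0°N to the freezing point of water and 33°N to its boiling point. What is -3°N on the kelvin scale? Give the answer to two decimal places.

264.06 K

Linear interpolation between the fixed points: C = (-3 - 0) × 100 / (33 - 0) = -9.0909°C.
Then -9.0909 + 273.15 = 264.06 K.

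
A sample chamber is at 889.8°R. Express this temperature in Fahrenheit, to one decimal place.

In Celsius: (889.8 - 491.67) × 5/9 = 221.1833°C.
In Fahrenheit: 221.1833 × 1.8 + 32 = 430.1°F.

430.1°F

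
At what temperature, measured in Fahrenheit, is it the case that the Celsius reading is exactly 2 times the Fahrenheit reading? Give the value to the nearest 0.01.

Let F be the Fahrenheit reading. The Celsius reading is C = 5/9·F - 17.7778.
Require C = 2·F: 5/9·F - 17.7778 = 2·F.
(-13/9)·F = 17.7778  ⇒  F = -12.31.

-12.31°F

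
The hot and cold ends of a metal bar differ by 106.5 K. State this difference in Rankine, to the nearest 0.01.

191.70°R

Only the scale ratio 1.8 matters for a change in temperature.
106.5 × 1.8 = 191.70.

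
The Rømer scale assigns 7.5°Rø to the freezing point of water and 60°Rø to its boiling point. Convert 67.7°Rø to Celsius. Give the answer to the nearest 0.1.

114.7°C

Linear interpolation between the fixed points: C = (67.7 - 7.5) × 100 / (60 - 7.5) = 114.6667°C.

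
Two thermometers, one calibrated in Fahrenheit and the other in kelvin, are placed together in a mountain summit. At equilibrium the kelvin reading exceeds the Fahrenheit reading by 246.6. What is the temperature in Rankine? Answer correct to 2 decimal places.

Let x be the Fahrenheit reading; then the kelvin reading is 5/9·x + 255.372.
(5/9·x + 255.372) - x = 246.6  ⇒  (-4/9)·x = -8.77222  ⇒  x = 19.7375°F.
In Celsius: (19.7375 - 32) × 5/9 = -6.8125°C.
In Rankine: -6.8125 × 1.8 + 491.67 = 479.41°R.

479.41°R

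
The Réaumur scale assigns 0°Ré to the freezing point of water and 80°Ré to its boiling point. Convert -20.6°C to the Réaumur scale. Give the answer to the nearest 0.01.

Linearly onto the Réaumur scale: 0 + (-20.6000 / 100) × (80 - 0) = -16.48°Ré.

-16.48°Ré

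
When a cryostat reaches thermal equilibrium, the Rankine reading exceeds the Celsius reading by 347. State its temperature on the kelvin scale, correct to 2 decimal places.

Let x be the Rankine reading; then the Celsius reading is 5/9·x - 273.15.
(5/9·x - 273.15) - x = -347  ⇒  (-4/9)·x = -73.85  ⇒  x = 166.1625°R.
In Celsius: (166.1625 - 491.67) × 5/9 = -180.8375°C.
In kelvin: -180.8375 + 273.15 = 92.31 K.

92.31 K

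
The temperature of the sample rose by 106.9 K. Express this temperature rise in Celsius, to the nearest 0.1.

106.9°C

Kelvin and Celsius degrees are the same size, so the interval is unchanged: 106.9.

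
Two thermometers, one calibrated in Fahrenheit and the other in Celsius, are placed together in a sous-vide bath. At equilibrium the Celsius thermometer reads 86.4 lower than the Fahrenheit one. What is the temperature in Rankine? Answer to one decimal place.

614.1°R

Let x be the Fahrenheit reading; then the Celsius reading is 5/9·x - 17.7778.
(5/9·x - 17.7778) - x = -86.4  ⇒  (-4/9)·x = -68.6222  ⇒  x = 154.4000°F.
In Celsius: (154.4 - 32) × 5/9 = 68.0000°C.
In Rankine: 68.0000 × 1.8 + 491.67 = 614.1°R.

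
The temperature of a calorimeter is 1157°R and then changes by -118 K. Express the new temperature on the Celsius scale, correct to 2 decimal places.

Initial temperature in Celsius: (1157 - 491.67) × 5/9 = 369.6278°C.
The 118 K change is an interval; Kelvin and Celsius degrees are the same size, so ΔC = -118°C.
Final Celsius temperature: 369.6278 - 118.0000 = 251.6278°C.

251.63°C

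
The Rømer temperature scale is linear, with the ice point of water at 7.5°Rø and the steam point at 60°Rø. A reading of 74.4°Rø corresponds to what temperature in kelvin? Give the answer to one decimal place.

Linear interpolation between the fixed points: C = (74.4 - 7.5) × 100 / (60 - 7.5) = 127.4286°C.
Then 127.4286 + 273.15 = 400.6 K.

400.6 K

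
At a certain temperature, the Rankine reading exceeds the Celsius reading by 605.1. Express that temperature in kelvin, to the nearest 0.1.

414.9 K

Let x be the Celsius reading; then the Rankine reading is 1.8·x + 491.67.
(1.8·x + 491.67) - x = 605.1  ⇒  (0.8)·x = 113.43  ⇒  x = 141.7875°C.
In kelvin: 141.7875 + 273.15 = 414.9 K.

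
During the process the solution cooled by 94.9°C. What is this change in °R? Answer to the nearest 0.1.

Only the scale ratio 1.8 matters for a change in temperature.
94.9 × 1.8 = 170.8.

170.8°R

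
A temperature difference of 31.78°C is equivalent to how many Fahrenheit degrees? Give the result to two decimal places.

For a temperature interval the offset drops out; only the factor 1.8 applies.
31.78 × 1.8 = 57.20.

57.20°F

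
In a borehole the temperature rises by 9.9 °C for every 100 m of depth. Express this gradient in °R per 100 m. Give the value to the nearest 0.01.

The quantity depends on a temperature interval, so only the ratio of degree sizes applies; the offset between the scales is irrelevant.
A change of 1°C is a change of 1.8°R, so 9.9 × 1.8 = 17.82.

17.82 °R/100 m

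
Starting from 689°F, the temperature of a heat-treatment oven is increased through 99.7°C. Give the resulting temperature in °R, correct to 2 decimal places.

1328.13°R

Initial temperature in Celsius: (689 - 32) × 5/9 = 365.0000°C.
Final Celsius temperature: 365.0000 + 99.7000 = 464.7000°C.
In Rankine: 464.7000 × 1.8 + 491.67 = 1328.13°R.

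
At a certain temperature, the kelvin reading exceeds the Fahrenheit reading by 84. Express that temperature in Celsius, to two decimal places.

196.44°C

Let x be the Fahrenheit reading; then the kelvin reading is 5/9·x + 255.372.
(5/9·x + 255.372) - x = 84  ⇒  (-4/9)·x = -171.372  ⇒  x = 385.5875°F.
In Celsius: (385.5875 - 32) × 5/9 = 196.44°C.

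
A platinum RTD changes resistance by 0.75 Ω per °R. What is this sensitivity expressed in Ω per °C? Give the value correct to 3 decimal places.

1.350 Ω per °C

The quantity depends on a temperature interval, so only the ratio of degree sizes applies; the offset between the scales is irrelevant.
A change of 1°C is a change of 1.8°R, so per °C the value is 0.75 × 1.8 = 1.350.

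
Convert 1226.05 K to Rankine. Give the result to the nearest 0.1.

2206.9°R

In Celsius: 1226.05 - 273.15 = 952.9000°C.
In Rankine: 952.9000 × 1.8 + 491.67 = 2206.9°R.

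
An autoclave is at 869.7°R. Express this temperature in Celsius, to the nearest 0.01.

210.02°C

In Celsius: (869.7 - 491.67) × 5/9 = 210.0167°C.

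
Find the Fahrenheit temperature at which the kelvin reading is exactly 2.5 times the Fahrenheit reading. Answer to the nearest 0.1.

131.3°F

Let F be the Fahrenheit reading. The kelvin reading is K = 5/9·F + 255.372.
Require K = 2.5·F: 5/9·F + 255.372 = 2.5·F.
(-35/18)·F = -255.372  ⇒  F = 131.3.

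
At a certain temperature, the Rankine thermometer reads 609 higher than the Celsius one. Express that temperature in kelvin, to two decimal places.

419.81 K

Let x be the Celsius reading; then the Rankine reading is 1.8·x + 491.67.
(1.8·x + 491.67) - x = 609  ⇒  (0.8)·x = 117.33  ⇒  x = 146.6625°C.
In kelvin: 146.6625 + 273.15 = 419.81 K.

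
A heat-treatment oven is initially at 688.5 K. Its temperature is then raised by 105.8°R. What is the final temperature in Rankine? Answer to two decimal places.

1345.10°R

Initial temperature in Celsius: 688.5 - 273.15 = 415.3500°C.
The 105.8°R change is an interval, so only the factor 5/9 applies: +105.8 × 5/9 = +58.7778°C.
Final Celsius temperature: 415.3500 + 58.7778 = 474.1278°C.
In Rankine: 474.1278 × 1.8 + 491.67 = 1345.10°R.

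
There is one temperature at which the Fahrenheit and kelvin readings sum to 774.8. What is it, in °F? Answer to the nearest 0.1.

Let F be the Fahrenheit reading. The kelvin reading is K = 5/9·F + 255.372.
Require F + K = 774.8: (14/9)·F + 255.372 = 774.8.
F = (774.8 - 255.372) / (14/9) = 333.9.

333.9°F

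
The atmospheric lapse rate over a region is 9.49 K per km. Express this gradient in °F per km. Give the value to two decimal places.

Since only a temperature interval is involved, the additive offset between the scales drops out.
A change of 1 K is a change of 1.8°F, so 9.49 × 1.8 = 17.08.

17.08 °F/km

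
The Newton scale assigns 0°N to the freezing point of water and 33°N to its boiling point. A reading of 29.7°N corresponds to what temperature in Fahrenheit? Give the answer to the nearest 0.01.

Linear interpolation between the fixed points: C = (29.7 - 0) × 100 / (33 - 0) = 90.0000°C.
Then 90.0000 × 1.8 + 32 = 194.00°F.

194.00°F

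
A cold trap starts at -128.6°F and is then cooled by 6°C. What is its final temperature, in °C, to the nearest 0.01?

Initial temperature in Celsius: (-128.6 - 32) × 5/9 = -89.2222°C.
Final Celsius temperature: -89.2222 - 6.0000 = -95.2222°C.

-95.22°C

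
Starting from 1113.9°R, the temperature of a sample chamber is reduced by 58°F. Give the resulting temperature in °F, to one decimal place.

596.2°F

Initial temperature in Celsius: (1113.9 - 491.67) × 5/9 = 345.6833°C.
The 58°F change is an interval, so only the factor 5/9 applies: -58 × 5/9 = -32.2222°C.
Final Celsius temperature: 345.6833 - 32.2222 = 313.4611°C.
In Fahrenheit: 313.4611 × 1.8 + 32 = 596.2°F.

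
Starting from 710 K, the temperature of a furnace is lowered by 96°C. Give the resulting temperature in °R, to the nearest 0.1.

Initial temperature in Celsius: 710 - 273.15 = 436.8500°C.
Final Celsius temperature: 436.8500 - 96.0000 = 340.8500°C.
In Rankine: 340.8500 × 1.8 + 491.67 = 1105.2°R.

1105.2°R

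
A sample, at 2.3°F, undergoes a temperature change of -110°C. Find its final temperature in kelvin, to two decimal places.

Initial temperature in Celsius: (2.3 - 32) × 5/9 = -16.5000°C.
Final Celsius temperature: -16.5000 - 110.0000 = -126.5000°C.
In kelvin: -126.5000 + 273.15 = 146.65 K.

146.65 K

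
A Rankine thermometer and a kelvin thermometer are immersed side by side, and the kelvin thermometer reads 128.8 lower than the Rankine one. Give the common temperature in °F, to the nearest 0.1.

-169.9°F

Let x be the Rankine reading; then the kelvin reading is 5/9·x.
(5/9·x) - x = -128.8  ⇒  (-4/9)·x = -128.8  ⇒  x = 289.8000°R.
In Celsius: (289.8 - 491.67) × 5/9 = -112.1500°C.
In Fahrenheit: -112.1500 × 1.8 + 32 = -169.9°F.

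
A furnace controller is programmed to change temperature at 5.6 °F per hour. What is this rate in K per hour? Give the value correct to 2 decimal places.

The quantity depends on a temperature interval, so only the ratio of degree sizes applies; the offset between the scales is irrelevant.
A change of 1°F is a change of 5/9 K, so 5.6 × 5/9 = 3.11.

3.11 K/hour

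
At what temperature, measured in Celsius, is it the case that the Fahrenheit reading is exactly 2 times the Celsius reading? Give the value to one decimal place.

160.0°C

Let C be the Celsius reading. The Fahrenheit reading is F = 1.8·C + 32.
Require F = 2·C: 1.8·C + 32 = 2·C.
(-0.2)·C = -32  ⇒  C = 160.0.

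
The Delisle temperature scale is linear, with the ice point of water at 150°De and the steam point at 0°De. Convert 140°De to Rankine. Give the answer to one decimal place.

Linear interpolation between the fixed points: C = (140 - 150) × 100 / (0 - 150) = 6.6667°C.
Then 6.6667 × 1.8 + 491.67 = 503.7°R.

503.7°R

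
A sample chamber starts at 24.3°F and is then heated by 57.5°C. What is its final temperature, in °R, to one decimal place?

587.5°R

Initial temperature in Celsius: (24.3 - 32) × 5/9 = -4.2778°C.
Final Celsius temperature: -4.2778 + 57.5000 = 53.2222°C.
In Rankine: 53.2222 × 1.8 + 491.67 = 587.5°R.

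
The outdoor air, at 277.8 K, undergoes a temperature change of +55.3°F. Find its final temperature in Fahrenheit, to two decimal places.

95.67°F

Initial temperature in Celsius: 277.8 - 273.15 = 4.6500°C.
The 55.3°F change is an interval, so only the factor 5/9 applies: +55.3 × 5/9 = +30.7222°C.
Final Celsius temperature: 4.6500 + 30.7222 = 35.3722°C.
In Fahrenheit: 35.3722 × 1.8 + 32 = 95.67°F.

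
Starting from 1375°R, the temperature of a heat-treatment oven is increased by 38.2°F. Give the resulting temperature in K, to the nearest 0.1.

Initial temperature in Celsius: (1375 - 491.67) × 5/9 = 490.7389°C.
The 38.2°F change is an interval, so only the factor 5/9 applies: +38.2 × 5/9 = +21.2222°C.
Final Celsius temperature: 490.7389 + 21.2222 = 511.9611°C.
In kelvin: 511.9611 + 273.15 = 785.1 K.

785.1 K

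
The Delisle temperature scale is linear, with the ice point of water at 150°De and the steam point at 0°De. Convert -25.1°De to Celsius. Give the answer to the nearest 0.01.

Linear interpolation between the fixed points: C = (-25.1 - 150) × 100 / (0 - 150) = 116.7333°C.

116.73°C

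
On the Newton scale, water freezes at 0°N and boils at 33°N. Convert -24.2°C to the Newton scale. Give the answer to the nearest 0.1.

-8.0°N

Linearly onto the Newton scale: 0 + (-24.2000 / 100) × (33 - 0) = -8.0°N.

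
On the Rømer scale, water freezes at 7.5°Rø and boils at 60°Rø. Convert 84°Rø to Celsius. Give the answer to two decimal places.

145.71°C

Linear interpolation between the fixed points: C = (84 - 7.5) × 100 / (60 - 7.5) = 145.7143°C.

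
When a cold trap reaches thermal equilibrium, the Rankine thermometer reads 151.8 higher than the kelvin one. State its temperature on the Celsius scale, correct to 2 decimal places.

-83.40°C

Let x be the kelvin reading; then the Rankine reading is 1.8·x.
(1.8·x) - x = 151.8  ⇒  (0.8)·x = 151.8  ⇒  x = 189.7500 K.
In Celsius: 189.75 - 273.15 = -83.40°C.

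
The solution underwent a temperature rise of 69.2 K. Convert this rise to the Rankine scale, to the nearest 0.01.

Only the scale ratio 1.8 matters for a change in temperature.
69.2 × 1.8 = 124.56.

124.56°R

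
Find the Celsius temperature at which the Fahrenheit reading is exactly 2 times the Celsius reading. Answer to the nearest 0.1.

Let C be the Celsius reading. The Fahrenheit reading is F = 1.8·C + 32.
Require F = 2·C: 1.8·C + 32 = 2·C.
(-0.2)·C = -32  ⇒  C = 160.0.

160.0°C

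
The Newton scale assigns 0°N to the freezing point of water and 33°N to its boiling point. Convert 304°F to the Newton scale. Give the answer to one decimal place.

49.9°N

First in Celsius: (304 - 32) × 5/9 = 151.1111°C.
Linearly onto the Newton scale: 0 + (151.1111 / 100) × (33 - 0) = 49.9°N.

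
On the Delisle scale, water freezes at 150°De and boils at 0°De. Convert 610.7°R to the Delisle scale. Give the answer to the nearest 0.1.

First in Celsius: (610.7 - 491.67) × 5/9 = 66.1278°C.
Linearly onto the Delisle scale: 150 + (66.1278 / 100) × (0 - 150) = 50.8°De.

50.8°De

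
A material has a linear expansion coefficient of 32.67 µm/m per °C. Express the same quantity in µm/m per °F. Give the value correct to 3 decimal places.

18.150 µm/m per °F

Since only a temperature interval is involved, the additive offset between the scales drops out.
A change of 1°F is a change of 5/9°C, so per °F the value is 32.67 × 5/9 = 18.150.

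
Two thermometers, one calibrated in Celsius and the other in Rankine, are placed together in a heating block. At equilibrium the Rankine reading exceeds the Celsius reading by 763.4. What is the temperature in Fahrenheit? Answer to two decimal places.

Let x be the Celsius reading; then the Rankine reading is 1.8·x + 491.67.
(1.8·x + 491.67) - x = 763.4  ⇒  (0.8)·x = 271.73  ⇒  x = 339.6625°C.
In Fahrenheit: 339.6625 × 1.8 + 32 = 643.39°F.

643.39°F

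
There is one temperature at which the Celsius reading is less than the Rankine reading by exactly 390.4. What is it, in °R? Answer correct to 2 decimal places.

Let R be the Rankine reading. The Celsius reading is C = 5/9·R - 273.15.
Require C - R = -390.4: (-4/9)·R - 273.15 = -390.4.
R = (-390.4 + 273.15) / (-4/9) = 263.81.

263.81°R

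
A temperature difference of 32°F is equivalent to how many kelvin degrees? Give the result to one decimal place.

17.8 K

Only the scale ratio 5/9 matters for a change in temperature.
32 × 5/9 = 17.8.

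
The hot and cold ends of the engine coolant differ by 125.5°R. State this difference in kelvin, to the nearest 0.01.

An interval of 1°R corresponds to 5/9 K.
125.5 × 5/9 = 69.72.

69.72 K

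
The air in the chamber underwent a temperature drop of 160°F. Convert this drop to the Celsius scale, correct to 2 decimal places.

Only the scale ratio 5/9 matters for a change in temperature.
160 × 5/9 = 88.89.

88.89°C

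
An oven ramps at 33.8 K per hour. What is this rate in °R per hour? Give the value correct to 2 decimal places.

60.84 °R/hour

The quantity depends on a temperature interval, so only the ratio of degree sizes applies; the offset between the scales is irrelevant.
A change of 1 K is a change of 1.8°R, so 33.8 × 1.8 = 60.84.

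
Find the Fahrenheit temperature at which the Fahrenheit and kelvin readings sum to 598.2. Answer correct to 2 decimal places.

220.39°F

Let F be the Fahrenheit reading. The kelvin reading is K = 5/9·F + 255.372.
Require F + K = 598.2: (14/9)·F + 255.372 = 598.2.
F = (598.2 - 255.372) / (14/9) = 220.39.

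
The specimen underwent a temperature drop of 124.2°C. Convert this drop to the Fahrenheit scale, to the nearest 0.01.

An interval of 1°C corresponds to 1.8°F.
124.2 × 1.8 = 223.56.

223.56°F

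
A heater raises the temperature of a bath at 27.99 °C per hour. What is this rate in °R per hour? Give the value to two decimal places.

50.38 °R/hour

The quantity depends on a temperature interval, so only the ratio of degree sizes applies; the offset between the scales is irrelevant.
A change of 1°C is a change of 1.8°R, so 27.99 × 1.8 = 50.38.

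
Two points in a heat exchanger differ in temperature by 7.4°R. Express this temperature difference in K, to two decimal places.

Only the scale ratio 5/9 matters for a change in temperature.
7.4 × 5/9 = 4.11.

4.11 K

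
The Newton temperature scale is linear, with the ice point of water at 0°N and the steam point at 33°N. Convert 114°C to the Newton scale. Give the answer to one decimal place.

Linearly onto the Newton scale: 0 + (114.0000 / 100) × (33 - 0) = 37.6°N.

37.6°N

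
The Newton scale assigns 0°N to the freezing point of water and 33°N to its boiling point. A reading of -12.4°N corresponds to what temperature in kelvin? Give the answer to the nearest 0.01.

Linear interpolation between the fixed points: C = (-12.4 - 0) × 100 / (33 - 0) = -37.5758°C.
Then -37.5758 + 273.15 = 235.57 K.

235.57 K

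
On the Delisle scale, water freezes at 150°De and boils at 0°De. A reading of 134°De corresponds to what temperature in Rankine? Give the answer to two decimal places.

Linear interpolation between the fixed points: C = (134 - 150) × 100 / (0 - 150) = 10.6667°C.
Then 10.6667 × 1.8 + 491.67 = 510.87°R.

510.87°R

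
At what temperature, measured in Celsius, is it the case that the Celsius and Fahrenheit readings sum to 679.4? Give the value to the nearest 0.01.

Let C be the Celsius reading. The Fahrenheit reading is F = 1.8·C + 32.
Require C + F = 679.4: (2.8)·C + 32 = 679.4.
C = (679.4 - 32) / (2.8) = 231.21.

231.21°C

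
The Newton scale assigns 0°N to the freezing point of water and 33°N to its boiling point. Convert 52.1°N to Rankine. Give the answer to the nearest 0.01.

775.85°R

Linear interpolation between the fixed points: C = (52.1 - 0) × 100 / (33 - 0) = 157.8788°C.
Then 157.8788 × 1.8 + 491.67 = 775.85°R.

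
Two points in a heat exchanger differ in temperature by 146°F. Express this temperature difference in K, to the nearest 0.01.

For a temperature interval the offset drops out; only the factor 5/9 applies.
146 × 5/9 = 81.11.

81.11 K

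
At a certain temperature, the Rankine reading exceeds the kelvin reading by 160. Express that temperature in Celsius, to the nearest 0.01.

Let x be the Rankine reading; then the kelvin reading is 5/9·x.
(5/9·x) - x = -160  ⇒  (-4/9)·x = -160  ⇒  x = 360.0000°R.
In Celsius: (360 - 491.67) × 5/9 = -73.15°C.

-73.15°C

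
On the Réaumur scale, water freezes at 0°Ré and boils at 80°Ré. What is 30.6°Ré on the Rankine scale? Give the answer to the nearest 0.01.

560.52°R

Linear interpolation between the fixed points: C = (30.6 - 0) × 100 / (80 - 0) = 38.2500°C.
Then 38.2500 × 1.8 + 491.67 = 560.52°R.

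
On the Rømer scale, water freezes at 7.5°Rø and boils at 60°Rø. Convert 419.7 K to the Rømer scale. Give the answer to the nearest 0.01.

First in Celsius: 419.7 - 273.15 = 146.5500°C.
Linearly onto the Rømer scale: 7.5 + (146.5500 / 100) × (60 - 7.5) = 84.44°Rø.

84.44°Rø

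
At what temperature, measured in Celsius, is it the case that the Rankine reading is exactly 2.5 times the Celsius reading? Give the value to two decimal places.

Let C be the Celsius reading. The Rankine reading is R = 1.8·C + 491.67.
Require R = 2.5·C: 1.8·C + 491.67 = 2.5·C.
(-0.7)·C = -491.67  ⇒  C = 702.39.

702.39°C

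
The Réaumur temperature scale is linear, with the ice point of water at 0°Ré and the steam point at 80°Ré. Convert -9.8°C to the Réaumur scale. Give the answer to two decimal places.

Linearly onto the Réaumur scale: 0 + (-9.8000 / 100) × (80 - 0) = -7.84°Ré.

-7.84°Ré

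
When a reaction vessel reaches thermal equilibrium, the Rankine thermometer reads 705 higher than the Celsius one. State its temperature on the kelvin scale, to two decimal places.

Let x be the Celsius reading; then the Rankine reading is 1.8·x + 491.67.
(1.8·x + 491.67) - x = 705  ⇒  (0.8)·x = 213.33  ⇒  x = 266.6625°C.
In kelvin: 266.6625 + 273.15 = 539.81 K.

539.81 K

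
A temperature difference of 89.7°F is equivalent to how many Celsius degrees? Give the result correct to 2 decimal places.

49.83°C

An interval of 1°F corresponds to 5/9°C.
89.7 × 5/9 = 49.83.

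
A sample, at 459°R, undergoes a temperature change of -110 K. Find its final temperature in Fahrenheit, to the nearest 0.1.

-198.7°F

Initial temperature in Celsius: (459 - 491.67) × 5/9 = -18.1500°C.
The 110 K change is an interval; Kelvin and Celsius degrees are the same size, so ΔC = -110°C.
Final Celsius temperature: -18.1500 - 110.0000 = -128.1500°C.
In Fahrenheit: -128.1500 × 1.8 + 32 = -198.7°F.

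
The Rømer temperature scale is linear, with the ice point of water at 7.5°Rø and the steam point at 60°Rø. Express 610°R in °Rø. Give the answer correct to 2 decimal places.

42.01°Rø

First in Celsius: (610 - 491.67) × 5/9 = 65.7389°C.
Linearly onto the Rømer scale: 7.5 + (65.7389 / 100) × (60 - 7.5) = 42.01°Rø.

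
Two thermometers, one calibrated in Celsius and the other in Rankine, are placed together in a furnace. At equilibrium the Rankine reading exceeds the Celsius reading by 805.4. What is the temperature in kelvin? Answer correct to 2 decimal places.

665.31 K

Let x be the Celsius reading; then the Rankine reading is 1.8·x + 491.67.
(1.8·x + 491.67) - x = 805.4  ⇒  (0.8)·x = 313.73  ⇒  x = 392.1625°C.
In kelvin: 392.1625 + 273.15 = 665.31 K.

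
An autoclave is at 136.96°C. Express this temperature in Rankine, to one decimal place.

738.2°R

In Rankine: 136.9600 × 1.8 + 491.67 = 738.2°R.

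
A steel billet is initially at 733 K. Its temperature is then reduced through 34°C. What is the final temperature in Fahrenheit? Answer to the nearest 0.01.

Initial temperature in Celsius: 733 - 273.15 = 459.8500°C.
Final Celsius temperature: 459.8500 - 34.0000 = 425.8500°C.
In Fahrenheit: 425.8500 × 1.8 + 32 = 798.53°F.

798.53°F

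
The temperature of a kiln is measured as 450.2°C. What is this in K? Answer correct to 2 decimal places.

In kelvin: 450.2000 + 273.15 = 723.35 K.

723.35 K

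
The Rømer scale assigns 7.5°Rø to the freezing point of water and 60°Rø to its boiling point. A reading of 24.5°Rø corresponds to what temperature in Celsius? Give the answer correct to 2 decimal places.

Linear interpolation between the fixed points: C = (24.5 - 7.5) × 100 / (60 - 7.5) = 32.3810°C.

32.38°C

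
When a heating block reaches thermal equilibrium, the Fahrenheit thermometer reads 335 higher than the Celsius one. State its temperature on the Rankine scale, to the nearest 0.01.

1173.42°R

Let x be the Celsius reading; then the Fahrenheit reading is 1.8·x + 32.
(1.8·x + 32) - x = 335  ⇒  (0.8)·x = 303  ⇒  x = 378.7500°C.
In Rankine: 378.7500 × 1.8 + 491.67 = 1173.42°R.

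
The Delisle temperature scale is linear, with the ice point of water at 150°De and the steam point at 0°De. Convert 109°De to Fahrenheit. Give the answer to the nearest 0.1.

Linear interpolation between the fixed points: C = (109 - 150) × 100 / (0 - 150) = 27.3333°C.
Then 27.3333 × 1.8 + 32 = 81.2°F.

81.2°F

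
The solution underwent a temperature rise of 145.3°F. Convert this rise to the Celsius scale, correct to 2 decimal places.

80.72°C

An interval of 1°F corresponds to 5/9°C.
145.3 × 5/9 = 80.72.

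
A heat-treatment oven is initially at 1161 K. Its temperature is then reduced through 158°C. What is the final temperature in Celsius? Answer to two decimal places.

Initial temperature in Celsius: 1161 - 273.15 = 887.8500°C.
Final Celsius temperature: 887.8500 - 158.0000 = 729.8500°C.

729.85°C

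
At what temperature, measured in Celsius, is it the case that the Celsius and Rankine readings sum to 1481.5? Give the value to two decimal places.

Let C be the Celsius reading. The Rankine reading is R = 1.8·C + 491.67.
Require C + R = 1481.5: (2.8)·C + 491.67 = 1481.5.
C = (1481.5 - 491.67) / (2.8) = 353.51.

353.51°C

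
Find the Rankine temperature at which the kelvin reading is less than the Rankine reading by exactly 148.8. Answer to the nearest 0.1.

334.8°R

Let R be the Rankine reading. The kelvin reading is K = 5/9·R.
Require K - R = -148.8: (-4/9)·R = -148.8.
R = (-148.8) / (-4/9) = 334.8.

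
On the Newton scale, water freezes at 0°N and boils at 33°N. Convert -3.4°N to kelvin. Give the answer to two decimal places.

Linear interpolation between the fixed points: C = (-3.4 - 0) × 100 / (33 - 0) = -10.3030°C.
Then -10.3030 + 273.15 = 262.85 K.

262.85 K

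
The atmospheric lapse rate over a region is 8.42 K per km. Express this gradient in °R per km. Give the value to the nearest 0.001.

The quantity depends on a temperature interval, so only the ratio of degree sizes applies; the offset between the scales is irrelevant.
A change of 1 K is a change of 1.8°R, so 8.42 × 1.8 = 15.156.

15.156 °R/km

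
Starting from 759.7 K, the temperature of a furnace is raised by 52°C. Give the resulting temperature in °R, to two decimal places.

1461.06°R

Initial temperature in Celsius: 759.7 - 273.15 = 486.5500°C.
Final Celsius temperature: 486.5500 + 52.0000 = 538.5500°C.
In Rankine: 538.5500 × 1.8 + 491.67 = 1461.06°R.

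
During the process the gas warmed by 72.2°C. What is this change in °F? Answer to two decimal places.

129.96°F

Only the scale ratio 1.8 matters for a change in temperature.
72.2 × 1.8 = 129.96.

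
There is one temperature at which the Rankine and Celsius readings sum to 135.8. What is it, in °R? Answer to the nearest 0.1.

262.9°R

Let R be the Rankine reading. The Celsius reading is C = 5/9·R - 273.15.
Require R + C = 135.8: (14/9)·R - 273.15 = 135.8.
R = (135.8 + 273.15) / (14/9) = 262.9.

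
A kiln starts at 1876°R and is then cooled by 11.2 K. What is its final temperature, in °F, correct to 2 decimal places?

Initial temperature in Celsius: (1876 - 491.67) × 5/9 = 769.0722°C.
The 11.2 K change is an interval; Kelvin and Celsius degrees are the same size, so ΔC = -11.2°C.
Final Celsius temperature: 769.0722 - 11.2000 = 757.8722°C.
In Fahrenheit: 757.8722 × 1.8 + 32 = 1396.17°F.

1396.17°F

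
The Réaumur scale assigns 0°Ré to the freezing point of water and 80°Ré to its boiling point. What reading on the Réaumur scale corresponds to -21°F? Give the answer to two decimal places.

First in Celsius: (-21 - 32) × 5/9 = -29.4444°C.
Linearly onto the Réaumur scale: 0 + (-29.4444 / 100) × (80 - 0) = -23.56°Ré.

-23.56°Ré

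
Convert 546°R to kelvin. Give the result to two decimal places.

303.33 K

In Celsius: (546 - 491.67) × 5/9 = 30.1833°C.
In kelvin: 30.1833 + 273.15 = 303.33 K.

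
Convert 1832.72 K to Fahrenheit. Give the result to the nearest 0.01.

In Celsius: 1832.72 - 273.15 = 1559.5700°C.
In Fahrenheit: 1559.5700 × 1.8 + 32 = 2839.23°F.

2839.23°F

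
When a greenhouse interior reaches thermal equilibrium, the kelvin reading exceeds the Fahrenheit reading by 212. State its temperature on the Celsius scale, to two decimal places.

Let x be the Fahrenheit reading; then the kelvin reading is 5/9·x + 255.372.
(5/9·x + 255.372) - x = 212  ⇒  (-4/9)·x = -43.3722  ⇒  x = 97.5875°F.
In Celsius: (97.5875 - 32) × 5/9 = 36.44°C.

36.44°C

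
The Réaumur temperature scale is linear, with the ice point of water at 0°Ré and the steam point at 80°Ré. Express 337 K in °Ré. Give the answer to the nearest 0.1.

51.1°Ré

First in Celsius: 337 - 273.15 = 63.8500°C.
Linearly onto the Réaumur scale: 0 + (63.8500 / 100) × (80 - 0) = 51.1°Ré.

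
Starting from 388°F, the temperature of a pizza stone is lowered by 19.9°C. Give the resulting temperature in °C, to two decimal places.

Initial temperature in Celsius: (388 - 32) × 5/9 = 197.7778°C.
Final Celsius temperature: 197.7778 - 19.9000 = 177.8778°C.

177.88°C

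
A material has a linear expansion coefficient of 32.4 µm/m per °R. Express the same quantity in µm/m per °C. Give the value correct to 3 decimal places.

58.320 µm/m per °C

Since only a temperature interval is involved, the additive offset between the scales drops out.
A change of 1°C is a change of 1.8°R, so per °C the value is 32.4 × 1.8 = 58.320.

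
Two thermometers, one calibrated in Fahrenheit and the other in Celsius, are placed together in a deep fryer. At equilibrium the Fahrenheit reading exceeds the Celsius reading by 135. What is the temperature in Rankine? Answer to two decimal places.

723.42°R

Let x be the Fahrenheit reading; then the Celsius reading is 5/9·x - 17.7778.
(5/9·x - 17.7778) - x = -135  ⇒  (-4/9)·x = -117.222  ⇒  x = 263.7500°F.
In Celsius: (263.75 - 32) × 5/9 = 128.7500°C.
In Rankine: 128.7500 × 1.8 + 491.67 = 723.42°R.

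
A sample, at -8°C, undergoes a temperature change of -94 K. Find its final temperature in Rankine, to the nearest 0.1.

308.1°R

The 94 K change is an interval; Kelvin and Celsius degrees are the same size, so ΔC = -94°C.
Final Celsius temperature: -8.0000 - 94.0000 = -102.0000°C.
In Rankine: -102.0000 × 1.8 + 491.67 = 308.1°R.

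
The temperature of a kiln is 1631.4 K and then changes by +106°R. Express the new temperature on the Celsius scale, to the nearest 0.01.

Initial temperature in Celsius: 1631.4 - 273.15 = 1358.2500°C.
The 106°R change is an interval, so only the factor 5/9 applies: +106 × 5/9 = +58.8889°C.
Final Celsius temperature: 1358.2500 + 58.8889 = 1417.1389°C.

1417.14°C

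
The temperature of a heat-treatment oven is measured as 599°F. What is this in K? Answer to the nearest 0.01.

588.15 K

In Celsius: (599 - 32) × 5/9 = 315.0000°C.
In kelvin: 315.0000 + 273.15 = 588.15 K.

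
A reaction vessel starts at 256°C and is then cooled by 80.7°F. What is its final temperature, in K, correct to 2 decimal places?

The 80.7°F change is an interval, so only the factor 5/9 applies: -80.7 × 5/9 = -44.8333°C.
Final Celsius temperature: 256.0000 - 44.8333 = 211.1667°C.
In kelvin: 211.1667 + 273.15 = 484.32 K.

484.32 K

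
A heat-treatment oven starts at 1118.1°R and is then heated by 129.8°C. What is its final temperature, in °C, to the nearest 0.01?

477.82°C

Initial temperature in Celsius: (1118.1 - 491.67) × 5/9 = 348.0167°C.
Final Celsius temperature: 348.0167 + 129.8000 = 477.8167°C.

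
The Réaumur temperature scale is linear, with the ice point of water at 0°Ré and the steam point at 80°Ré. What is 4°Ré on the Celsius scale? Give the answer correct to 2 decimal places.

Linear interpolation between the fixed points: C = (4 - 0) × 100 / (80 - 0) = 5.0000°C.

5.00°C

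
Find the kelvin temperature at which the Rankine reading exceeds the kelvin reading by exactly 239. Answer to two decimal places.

Let K be the kelvin reading. The Rankine reading is R = 1.8·K.
Require R - K = 239: (0.8)·K = 239.
K = (239) / (0.8) = 298.75.

298.75 K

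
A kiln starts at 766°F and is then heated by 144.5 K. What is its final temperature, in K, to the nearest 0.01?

825.43 K

Initial temperature in Celsius: (766 - 32) × 5/9 = 407.7778°C.
The 144.5 K change is an interval; Kelvin and Celsius degrees are the same size, so ΔC = +144.5°C.
Final Celsius temperature: 407.7778 + 144.5000 = 552.2778°C.
In kelvin: 552.2778 + 273.15 = 825.43 K.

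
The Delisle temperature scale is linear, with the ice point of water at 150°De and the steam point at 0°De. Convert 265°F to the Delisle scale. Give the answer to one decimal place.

First in Celsius: (265 - 32) × 5/9 = 129.4444°C.
Linearly onto the Delisle scale: 150 + (129.4444 / 100) × (0 - 150) = -44.2°De.

-44.2°De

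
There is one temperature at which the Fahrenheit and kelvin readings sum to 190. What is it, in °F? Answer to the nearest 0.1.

-42.0°F

Let F be the Fahrenheit reading. The kelvin reading is K = 5/9·F + 255.372.
Require F + K = 190: (14/9)·F + 255.372 = 190.
F = (190 - 255.372) / (14/9) = -42.0.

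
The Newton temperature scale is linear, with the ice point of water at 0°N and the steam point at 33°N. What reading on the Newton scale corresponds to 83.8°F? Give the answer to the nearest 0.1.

First in Celsius: (83.8 - 32) × 5/9 = 28.7778°C.
Linearly onto the Newton scale: 0 + (28.7778 / 100) × (33 - 0) = 9.5°N.

9.5°N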